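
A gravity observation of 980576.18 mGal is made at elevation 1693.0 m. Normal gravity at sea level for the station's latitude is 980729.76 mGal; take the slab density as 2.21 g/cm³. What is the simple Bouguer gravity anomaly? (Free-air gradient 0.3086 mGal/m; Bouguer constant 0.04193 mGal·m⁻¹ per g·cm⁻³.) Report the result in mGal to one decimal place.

Free-air correction = 0.3086 × 1693.0 = 522.46 mGal
Free-air anomaly = 980576.18 − 980729.76 + (522.46) = 368.88 mGal
Bouguer slab correction = 0.04193 × 2.21 × 1693.0 = 156.88 mGal
Simple Bouguer anomaly = 368.88 − (156.88) = 212.00 mGal

212.0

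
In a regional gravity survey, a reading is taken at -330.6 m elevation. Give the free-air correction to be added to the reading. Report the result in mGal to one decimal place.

Free-air correction = 0.3086 × -330.6 = -102.0 mGal

-102.0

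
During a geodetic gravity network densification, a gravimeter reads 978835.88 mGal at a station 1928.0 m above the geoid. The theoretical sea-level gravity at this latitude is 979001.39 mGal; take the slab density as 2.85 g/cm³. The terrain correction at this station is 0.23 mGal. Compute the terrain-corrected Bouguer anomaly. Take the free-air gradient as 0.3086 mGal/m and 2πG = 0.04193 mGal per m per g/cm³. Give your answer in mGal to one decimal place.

199.3

Free-air correction = 0.3086 × 1928.0 = 594.98 mGal
Free-air anomaly = 978835.88 − 979001.39 + (594.98) = 429.47 mGal
Bouguer slab correction = 0.04193 × 2.85 × 1928.0 = 230.40 mGal
Simple Bouguer anomaly = 429.47 − (230.40) = 199.07 mGal
Complete Bouguer anomaly = 199.07 + 0.23 = 199.30 mGal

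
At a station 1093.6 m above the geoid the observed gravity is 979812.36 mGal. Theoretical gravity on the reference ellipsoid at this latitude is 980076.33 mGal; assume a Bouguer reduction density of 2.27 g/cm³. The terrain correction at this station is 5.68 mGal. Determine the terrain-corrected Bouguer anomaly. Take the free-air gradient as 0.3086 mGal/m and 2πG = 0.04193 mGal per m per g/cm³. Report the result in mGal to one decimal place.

Free-air correction = 0.3086 × 1093.6 = 337.48 mGal
Free-air anomaly = 979812.36 − 980076.33 + (337.48) = 73.51 mGal
Bouguer slab correction = 0.04193 × 2.27 × 1093.6 = 104.09 mGal
Simple Bouguer anomaly = 73.51 − (104.09) = -30.58 mGal
Complete Bouguer anomaly = -30.58 + 5.68 = -24.90 mGal

-24.9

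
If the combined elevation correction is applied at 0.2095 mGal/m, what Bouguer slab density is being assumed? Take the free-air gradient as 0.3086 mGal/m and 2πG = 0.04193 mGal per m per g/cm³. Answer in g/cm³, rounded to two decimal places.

2.36

0.2095 = 0.3086 − 0.04193 × ρ
ρ = (0.3086 − 0.2095) / 0.04193 = 2.36 g/cm³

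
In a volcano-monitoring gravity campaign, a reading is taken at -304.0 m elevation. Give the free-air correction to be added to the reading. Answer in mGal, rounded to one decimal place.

Free-air correction = 0.3086 × -304.0 = -93.8 mGal

-93.8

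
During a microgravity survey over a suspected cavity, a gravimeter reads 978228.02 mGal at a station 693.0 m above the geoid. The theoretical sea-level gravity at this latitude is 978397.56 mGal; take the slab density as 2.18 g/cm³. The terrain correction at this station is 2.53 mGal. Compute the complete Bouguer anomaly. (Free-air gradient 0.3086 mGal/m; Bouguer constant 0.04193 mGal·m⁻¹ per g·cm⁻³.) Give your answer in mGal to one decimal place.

-16.5

Free-air correction = 0.3086 × 693.0 = 213.86 mGal
Free-air anomaly = 978228.02 − 978397.56 + (213.86) = 44.32 mGal
Bouguer slab correction = 0.04193 × 2.18 × 693.0 = 63.35 mGal
Simple Bouguer anomaly = 44.32 − (63.35) = -19.03 mGal
Complete Bouguer anomaly = -19.03 + 2.53 = -16.50 mGal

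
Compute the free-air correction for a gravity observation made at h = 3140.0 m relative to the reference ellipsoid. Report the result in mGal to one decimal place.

969.0

Free-air correction = 0.3086 × 3140.0 = 969.0 mGal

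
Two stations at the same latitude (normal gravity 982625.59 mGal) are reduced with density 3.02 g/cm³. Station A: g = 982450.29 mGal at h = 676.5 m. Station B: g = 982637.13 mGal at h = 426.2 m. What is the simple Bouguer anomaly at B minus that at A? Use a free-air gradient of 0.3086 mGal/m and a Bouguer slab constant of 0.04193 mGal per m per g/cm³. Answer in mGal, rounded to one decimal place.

141.3

Δg_SB(A) = 982450.29 − 982625.59 + 0.3086×676.5 − 0.04193×3.02×676.5 = -52.20 mGal
Δg_SB(B) = 982637.13 − 982625.59 + 0.3086×426.2 − 0.04193×3.02×426.2 = 89.10 mGal
Difference = 89.10 − (-52.20) = 141.30 mGal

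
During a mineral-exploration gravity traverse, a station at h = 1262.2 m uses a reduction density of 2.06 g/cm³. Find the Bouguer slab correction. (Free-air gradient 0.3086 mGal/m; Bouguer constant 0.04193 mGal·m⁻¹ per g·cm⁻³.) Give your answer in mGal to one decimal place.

109.0

Bouguer slab correction = 0.04193 × 2.06 × 1262.2 = 109.0 mGal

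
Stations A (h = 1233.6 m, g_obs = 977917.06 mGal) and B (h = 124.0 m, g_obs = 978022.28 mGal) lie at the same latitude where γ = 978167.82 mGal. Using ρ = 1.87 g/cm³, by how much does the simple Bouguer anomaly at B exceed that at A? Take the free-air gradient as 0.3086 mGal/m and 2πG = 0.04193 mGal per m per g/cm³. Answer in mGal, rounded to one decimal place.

-150.2

Δg_SB(A) = 977917.06 − 978167.82 + 0.3086×1233.6 − 0.04193×1.87×1233.6 = 33.20 mGal
Δg_SB(B) = 978022.28 − 978167.82 + 0.3086×124.0 − 0.04193×1.87×124.0 = -117.00 mGal
Difference = -117.00 − (33.20) = -150.20 mGal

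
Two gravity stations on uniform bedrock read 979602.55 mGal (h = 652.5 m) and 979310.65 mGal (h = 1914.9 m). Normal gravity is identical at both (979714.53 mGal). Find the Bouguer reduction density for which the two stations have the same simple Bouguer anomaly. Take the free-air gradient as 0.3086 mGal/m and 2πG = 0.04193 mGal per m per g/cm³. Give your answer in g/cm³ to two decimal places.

1.85

Δg_obs = 979310.65 − 979602.55 = -291.90 mGal over Δh = 1914.9 − 652.5 = 1262.4 m
Equal Bouguer anomalies ⇒ Δg_obs + (0.3086 − 0.04193ρ)·Δh = 0
0.3086 − 0.04193ρ = −Δg_obs/Δh = 0.23123
ρ = (0.3086 − 0.23123) / 0.04193 = 1.85 g/cm³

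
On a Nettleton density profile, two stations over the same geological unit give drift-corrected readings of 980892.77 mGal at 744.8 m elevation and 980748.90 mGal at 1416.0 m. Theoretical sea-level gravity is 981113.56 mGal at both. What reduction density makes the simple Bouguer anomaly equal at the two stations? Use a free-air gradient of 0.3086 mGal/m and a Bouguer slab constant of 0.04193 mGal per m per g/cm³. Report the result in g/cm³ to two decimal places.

2.25

Δg_obs = 980748.90 − 980892.77 = -143.87 mGal over Δh = 1416.0 − 744.8 = 671.2 m
Equal Bouguer anomalies ⇒ Δg_obs + (0.3086 − 0.04193ρ)·Δh = 0
0.3086 − 0.04193ρ = −Δg_obs/Δh = 0.21435
ρ = (0.3086 − 0.21435) / 0.04193 = 2.25 g/cm³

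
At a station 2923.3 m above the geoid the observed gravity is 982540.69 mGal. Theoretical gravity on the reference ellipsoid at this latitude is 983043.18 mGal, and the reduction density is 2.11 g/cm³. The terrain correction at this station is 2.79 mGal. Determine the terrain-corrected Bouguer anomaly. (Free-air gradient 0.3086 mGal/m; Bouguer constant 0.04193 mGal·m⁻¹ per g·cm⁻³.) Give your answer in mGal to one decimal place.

Free-air correction = 0.3086 × 2923.3 = 902.13 mGal
Free-air anomaly = 982540.69 − 983043.18 + (902.13) = 399.64 mGal
Bouguer slab correction = 0.04193 × 2.11 × 2923.3 = 258.63 mGal
Simple Bouguer anomaly = 399.64 − (258.63) = 141.01 mGal
Complete Bouguer anomaly = 141.01 + 2.79 = 143.80 mGal

143.8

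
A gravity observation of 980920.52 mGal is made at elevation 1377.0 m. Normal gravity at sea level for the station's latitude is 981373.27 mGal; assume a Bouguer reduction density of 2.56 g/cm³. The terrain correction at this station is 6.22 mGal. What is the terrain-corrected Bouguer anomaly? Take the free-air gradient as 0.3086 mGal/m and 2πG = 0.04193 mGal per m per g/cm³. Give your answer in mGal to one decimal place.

Free-air correction = 0.3086 × 1377.0 = 424.94 mGal
Free-air anomaly = 980920.52 − 981373.27 + (424.94) = -27.81 mGal
Bouguer slab correction = 0.04193 × 2.56 × 1377.0 = 147.81 mGal
Simple Bouguer anomaly = -27.81 − (147.81) = -175.62 mGal
Complete Bouguer anomaly = -175.62 + 6.22 = -169.40 mGal

-169.4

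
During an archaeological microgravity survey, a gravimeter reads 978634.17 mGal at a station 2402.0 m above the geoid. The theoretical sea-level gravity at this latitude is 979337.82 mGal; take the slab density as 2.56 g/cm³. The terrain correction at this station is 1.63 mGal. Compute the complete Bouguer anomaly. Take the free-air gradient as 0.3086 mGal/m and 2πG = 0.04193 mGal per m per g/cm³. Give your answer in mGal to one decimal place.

Free-air correction = 0.3086 × 2402.0 = 741.26 mGal
Free-air anomaly = 978634.17 − 979337.82 + (741.26) = 37.61 mGal
Bouguer slab correction = 0.04193 × 2.56 × 2402.0 = 257.83 mGal
Simple Bouguer anomaly = 37.61 − (257.83) = -220.22 mGal
Complete Bouguer anomaly = -220.22 + 1.63 = -218.59 mGal

-218.6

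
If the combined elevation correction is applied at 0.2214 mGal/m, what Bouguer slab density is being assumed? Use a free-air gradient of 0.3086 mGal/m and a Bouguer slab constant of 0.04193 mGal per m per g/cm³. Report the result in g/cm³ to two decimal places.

2.08

0.2214 = 0.3086 − 0.04193 × ρ
ρ = (0.3086 − 0.2214) / 0.04193 = 2.08 g/cm³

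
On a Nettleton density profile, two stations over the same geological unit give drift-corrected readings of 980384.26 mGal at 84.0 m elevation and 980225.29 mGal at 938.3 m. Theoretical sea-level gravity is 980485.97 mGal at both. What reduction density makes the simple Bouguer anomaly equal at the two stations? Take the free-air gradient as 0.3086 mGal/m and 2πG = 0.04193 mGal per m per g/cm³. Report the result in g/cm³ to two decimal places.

2.92

Δg_obs = 980225.29 − 980384.26 = -158.97 mGal over Δh = 938.3 − 84.0 = 854.3 m
Equal Bouguer anomalies ⇒ Δg_obs + (0.3086 − 0.04193ρ)·Δh = 0
0.3086 − 0.04193ρ = −Δg_obs/Δh = 0.18608
ρ = (0.3086 − 0.18608) / 0.04193 = 2.92 g/cm³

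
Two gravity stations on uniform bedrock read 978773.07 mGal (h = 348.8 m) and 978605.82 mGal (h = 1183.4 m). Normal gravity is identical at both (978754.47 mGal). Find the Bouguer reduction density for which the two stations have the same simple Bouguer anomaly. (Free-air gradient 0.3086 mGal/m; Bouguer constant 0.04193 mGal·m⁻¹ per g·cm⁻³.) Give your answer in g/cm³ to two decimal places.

Δg_obs = 978605.82 − 978773.07 = -167.25 mGal over Δh = 1183.4 − 348.8 = 834.6 m
Equal Bouguer anomalies ⇒ Δg_obs + (0.3086 − 0.04193ρ)·Δh = 0
0.3086 − 0.04193ρ = −Δg_obs/Δh = 0.20040
ρ = (0.3086 − 0.20040) / 0.04193 = 2.58 g/cm³

2.58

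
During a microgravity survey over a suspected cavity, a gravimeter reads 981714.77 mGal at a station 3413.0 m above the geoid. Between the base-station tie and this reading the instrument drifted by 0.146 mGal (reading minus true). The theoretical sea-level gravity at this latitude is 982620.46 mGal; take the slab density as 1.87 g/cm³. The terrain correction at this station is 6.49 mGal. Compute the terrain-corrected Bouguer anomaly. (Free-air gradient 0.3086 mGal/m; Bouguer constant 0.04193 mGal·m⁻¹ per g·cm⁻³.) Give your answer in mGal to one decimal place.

-113.7

Drift-corrected reading = 981714.77 − (0.146) = 981714.624 mGal
Free-air correction = 0.3086 × 3413.0 = 1053.25 mGal
Free-air anomaly = 981714.624 − 982620.46 + (1053.25) = 147.414 mGal
Bouguer slab correction = 0.04193 × 1.87 × 3413.0 = 267.61 mGal
Simple Bouguer anomaly = 147.414 − (267.61) = -120.196 mGal
Complete Bouguer anomaly = -120.196 + 6.49 = -113.706 mGal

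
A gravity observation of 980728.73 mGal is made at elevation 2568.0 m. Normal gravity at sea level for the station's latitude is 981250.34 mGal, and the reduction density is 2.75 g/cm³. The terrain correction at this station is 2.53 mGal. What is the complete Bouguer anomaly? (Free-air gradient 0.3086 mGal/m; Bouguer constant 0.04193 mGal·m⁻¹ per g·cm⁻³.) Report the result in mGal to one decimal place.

-22.7

Free-air correction = 0.3086 × 2568.0 = 792.48 mGal
Free-air anomaly = 980728.73 − 981250.34 + (792.48) = 270.87 mGal
Bouguer slab correction = 0.04193 × 2.75 × 2568.0 = 296.11 mGal
Simple Bouguer anomaly = 270.87 − (296.11) = -25.24 mGal
Complete Bouguer anomaly = -25.24 + 2.53 = -22.71 mGal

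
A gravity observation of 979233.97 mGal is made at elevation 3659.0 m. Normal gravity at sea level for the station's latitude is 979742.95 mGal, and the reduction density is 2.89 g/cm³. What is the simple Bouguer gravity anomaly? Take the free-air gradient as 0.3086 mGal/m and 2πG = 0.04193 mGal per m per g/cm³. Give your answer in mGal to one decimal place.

Free-air correction = 0.3086 × 3659.0 = 1129.17 mGal
Free-air anomaly = 979233.97 − 979742.95 + (1129.17) = 620.19 mGal
Bouguer slab correction = 0.04193 × 2.89 × 3659.0 = 443.39 mGal
Simple Bouguer anomaly = 620.19 − (443.39) = 176.80 mGal

176.8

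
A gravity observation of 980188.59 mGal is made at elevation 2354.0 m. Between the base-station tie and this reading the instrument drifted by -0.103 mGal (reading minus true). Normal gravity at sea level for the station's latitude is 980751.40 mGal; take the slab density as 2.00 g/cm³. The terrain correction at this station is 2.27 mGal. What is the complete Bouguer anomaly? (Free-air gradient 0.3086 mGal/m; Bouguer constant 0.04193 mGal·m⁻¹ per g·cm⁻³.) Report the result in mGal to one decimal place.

-31.4

Drift-corrected reading = 980188.59 − (-0.103) = 980188.693 mGal
Free-air correction = 0.3086 × 2354.0 = 726.44 mGal
Free-air anomaly = 980188.693 − 980751.40 + (726.44) = 163.733 mGal
Bouguer slab correction = 0.04193 × 2.00 × 2354.0 = 197.41 mGal
Simple Bouguer anomaly = 163.733 − (197.41) = -33.677 mGal
Complete Bouguer anomaly = -33.677 + 2.27 = -31.407 mGal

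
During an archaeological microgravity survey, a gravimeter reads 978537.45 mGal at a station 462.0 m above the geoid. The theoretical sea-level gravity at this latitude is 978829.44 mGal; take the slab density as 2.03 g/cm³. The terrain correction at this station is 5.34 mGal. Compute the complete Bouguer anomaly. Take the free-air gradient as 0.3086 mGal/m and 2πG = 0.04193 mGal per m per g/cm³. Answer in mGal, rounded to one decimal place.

-183.4

Free-air correction = 0.3086 × 462.0 = 142.57 mGal
Free-air anomaly = 978537.45 − 978829.44 + (142.57) = -149.42 mGal
Bouguer slab correction = 0.04193 × 2.03 × 462.0 = 39.32 mGal
Simple Bouguer anomaly = -149.42 − (39.32) = -188.74 mGal
Complete Bouguer anomaly = -188.74 + 5.34 = -183.40 mGal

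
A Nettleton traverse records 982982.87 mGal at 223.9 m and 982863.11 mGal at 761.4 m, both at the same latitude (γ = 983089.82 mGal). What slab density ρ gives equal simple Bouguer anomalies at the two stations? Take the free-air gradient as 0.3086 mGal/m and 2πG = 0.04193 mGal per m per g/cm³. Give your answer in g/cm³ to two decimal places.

2.05

Δg_obs = 982863.11 − 982982.87 = -119.76 mGal over Δh = 761.4 − 223.9 = 537.5 m
Equal Bouguer anomalies ⇒ Δg_obs + (0.3086 − 0.04193ρ)·Δh = 0
0.3086 − 0.04193ρ = −Δg_obs/Δh = 0.22281
ρ = (0.3086 − 0.22281) / 0.04193 = 2.05 g/cm³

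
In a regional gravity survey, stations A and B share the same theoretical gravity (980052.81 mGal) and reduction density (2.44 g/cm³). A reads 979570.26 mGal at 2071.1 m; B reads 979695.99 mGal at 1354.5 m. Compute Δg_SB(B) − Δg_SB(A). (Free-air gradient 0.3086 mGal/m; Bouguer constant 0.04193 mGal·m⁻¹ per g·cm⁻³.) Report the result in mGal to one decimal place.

-22.1

Δg_SB(A) = 979570.26 − 980052.81 + 0.3086×2071.1 − 0.04193×2.44×2071.1 = -55.30 mGal
Δg_SB(B) = 979695.99 − 980052.81 + 0.3086×1354.5 − 0.04193×2.44×1354.5 = -77.40 mGal
Difference = -77.40 − (-55.30) = -22.10 mGal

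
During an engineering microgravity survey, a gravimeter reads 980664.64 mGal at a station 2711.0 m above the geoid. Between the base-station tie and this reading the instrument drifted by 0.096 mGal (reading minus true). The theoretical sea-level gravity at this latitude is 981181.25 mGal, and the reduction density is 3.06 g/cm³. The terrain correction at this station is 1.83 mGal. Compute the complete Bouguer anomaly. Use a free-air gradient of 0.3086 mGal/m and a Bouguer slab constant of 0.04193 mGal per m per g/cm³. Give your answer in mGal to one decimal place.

-26.1

Drift-corrected reading = 980664.64 − (0.096) = 980664.544 mGal
Free-air correction = 0.3086 × 2711.0 = 836.61 mGal
Free-air anomaly = 980664.544 − 981181.25 + (836.61) = 319.904 mGal
Bouguer slab correction = 0.04193 × 3.06 × 2711.0 = 347.84 mGal
Simple Bouguer anomaly = 319.904 − (347.84) = -27.936 mGal
Complete Bouguer anomaly = -27.936 + 1.83 = -26.106 mGal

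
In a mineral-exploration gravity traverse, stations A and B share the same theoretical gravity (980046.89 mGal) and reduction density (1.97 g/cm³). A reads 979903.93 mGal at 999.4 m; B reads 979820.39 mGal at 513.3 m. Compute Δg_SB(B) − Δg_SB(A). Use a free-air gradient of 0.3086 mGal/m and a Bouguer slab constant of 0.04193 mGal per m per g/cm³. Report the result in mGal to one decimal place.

Δg_SB(A) = 979903.93 − 980046.89 + 0.3086×999.4 − 0.04193×1.97×999.4 = 82.90 mGal
Δg_SB(B) = 979820.39 − 980046.89 + 0.3086×513.3 − 0.04193×1.97×513.3 = -110.50 mGal
Difference = -110.50 − (82.90) = -193.40 mGal

-193.4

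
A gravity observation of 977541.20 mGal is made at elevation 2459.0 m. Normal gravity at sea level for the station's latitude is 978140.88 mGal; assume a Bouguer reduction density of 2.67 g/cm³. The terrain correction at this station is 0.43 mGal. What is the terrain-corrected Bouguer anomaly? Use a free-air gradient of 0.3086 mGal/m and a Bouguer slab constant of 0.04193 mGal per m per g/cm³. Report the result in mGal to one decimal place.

Free-air correction = 0.3086 × 2459.0 = 758.85 mGal
Free-air anomaly = 977541.20 − 978140.88 + (758.85) = 159.17 mGal
Bouguer slab correction = 0.04193 × 2.67 × 2459.0 = 275.29 mGal
Simple Bouguer anomaly = 159.17 − (275.29) = -116.12 mGal
Complete Bouguer anomaly = -116.12 + 0.43 = -115.69 mGal

-115.7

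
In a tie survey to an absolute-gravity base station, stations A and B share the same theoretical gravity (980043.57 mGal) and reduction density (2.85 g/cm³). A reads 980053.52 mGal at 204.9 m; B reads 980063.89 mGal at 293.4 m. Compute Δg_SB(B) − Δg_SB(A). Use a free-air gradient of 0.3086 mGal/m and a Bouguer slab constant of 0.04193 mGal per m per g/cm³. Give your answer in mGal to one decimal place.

Δg_SB(A) = 980053.52 − 980043.57 + 0.3086×204.9 − 0.04193×2.85×204.9 = 48.70 mGal
Δg_SB(B) = 980063.89 − 980043.57 + 0.3086×293.4 − 0.04193×2.85×293.4 = 75.80 mGal
Difference = 75.80 − (48.70) = 27.10 mGal

27.1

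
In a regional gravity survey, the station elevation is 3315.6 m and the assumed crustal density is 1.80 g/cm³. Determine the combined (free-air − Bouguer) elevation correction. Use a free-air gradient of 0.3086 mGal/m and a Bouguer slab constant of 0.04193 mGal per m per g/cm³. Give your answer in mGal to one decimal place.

Combined gradient = 0.3086 − 0.04193 × 1.80 = 0.2331260 mGal/m
Combined elevation correction = 0.2331260 × 3315.6 = 773.0 mGal

773.0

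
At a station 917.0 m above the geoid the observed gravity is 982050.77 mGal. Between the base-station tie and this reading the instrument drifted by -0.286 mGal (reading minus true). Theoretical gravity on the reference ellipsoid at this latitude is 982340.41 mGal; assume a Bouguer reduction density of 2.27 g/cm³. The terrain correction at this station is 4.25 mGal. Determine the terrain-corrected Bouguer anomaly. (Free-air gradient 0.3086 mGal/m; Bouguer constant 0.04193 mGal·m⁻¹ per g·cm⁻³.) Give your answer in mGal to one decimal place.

-89.4

Drift-corrected reading = 982050.77 − (-0.286) = 982051.056 mGal
Free-air correction = 0.3086 × 917.0 = 282.99 mGal
Free-air anomaly = 982051.056 − 982340.41 + (282.99) = -6.364 mGal
Bouguer slab correction = 0.04193 × 2.27 × 917.0 = 87.28 mGal
Simple Bouguer anomaly = -6.364 − (87.28) = -93.644 mGal
Complete Bouguer anomaly = -93.644 + 4.25 = -89.394 mGal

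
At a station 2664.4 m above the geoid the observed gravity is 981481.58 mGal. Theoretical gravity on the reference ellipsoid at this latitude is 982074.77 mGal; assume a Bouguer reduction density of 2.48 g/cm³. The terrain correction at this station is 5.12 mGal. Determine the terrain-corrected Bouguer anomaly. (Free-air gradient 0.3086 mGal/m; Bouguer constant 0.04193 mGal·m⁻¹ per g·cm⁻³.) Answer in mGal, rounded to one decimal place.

-42.9

Free-air correction = 0.3086 × 2664.4 = 822.23 mGal
Free-air anomaly = 981481.58 − 982074.77 + (822.23) = 229.04 mGal
Bouguer slab correction = 0.04193 × 2.48 × 2664.4 = 277.06 mGal
Simple Bouguer anomaly = 229.04 − (277.06) = -48.02 mGal
Complete Bouguer anomaly = -48.02 + 5.12 = -42.90 mGal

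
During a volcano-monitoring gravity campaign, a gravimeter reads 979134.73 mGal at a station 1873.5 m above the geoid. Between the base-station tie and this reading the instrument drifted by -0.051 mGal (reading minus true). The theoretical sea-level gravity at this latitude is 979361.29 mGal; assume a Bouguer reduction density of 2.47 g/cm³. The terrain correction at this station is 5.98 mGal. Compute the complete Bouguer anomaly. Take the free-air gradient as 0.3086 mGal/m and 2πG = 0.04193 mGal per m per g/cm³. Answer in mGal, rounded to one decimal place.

163.6

Drift-corrected reading = 979134.73 − (-0.051) = 979134.781 mGal
Free-air correction = 0.3086 × 1873.5 = 578.16 mGal
Free-air anomaly = 979134.781 − 979361.29 + (578.16) = 351.651 mGal
Bouguer slab correction = 0.04193 × 2.47 × 1873.5 = 194.03 mGal
Simple Bouguer anomaly = 351.651 − (194.03) = 157.621 mGal
Complete Bouguer anomaly = 157.621 + 5.98 = 163.601 mGal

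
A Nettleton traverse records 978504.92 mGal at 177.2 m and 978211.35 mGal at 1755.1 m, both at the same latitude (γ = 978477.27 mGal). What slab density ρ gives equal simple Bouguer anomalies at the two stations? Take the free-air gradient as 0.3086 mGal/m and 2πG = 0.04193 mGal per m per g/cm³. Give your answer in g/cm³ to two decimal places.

2.92

Δg_obs = 978211.35 − 978504.92 = -293.57 mGal over Δh = 1755.1 − 177.2 = 1577.9 m
Equal Bouguer anomalies ⇒ Δg_obs + (0.3086 − 0.04193ρ)·Δh = 0
0.3086 − 0.04193ρ = −Δg_obs/Δh = 0.18605
ρ = (0.3086 − 0.18605) / 0.04193 = 2.92 g/cm³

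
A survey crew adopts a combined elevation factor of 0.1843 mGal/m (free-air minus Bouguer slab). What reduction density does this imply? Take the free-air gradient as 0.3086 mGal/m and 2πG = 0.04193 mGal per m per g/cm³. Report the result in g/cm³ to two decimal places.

0.1843 = 0.3086 − 0.04193 × ρ
ρ = (0.3086 − 0.1843) / 0.04193 = 2.96 g/cm³

2.96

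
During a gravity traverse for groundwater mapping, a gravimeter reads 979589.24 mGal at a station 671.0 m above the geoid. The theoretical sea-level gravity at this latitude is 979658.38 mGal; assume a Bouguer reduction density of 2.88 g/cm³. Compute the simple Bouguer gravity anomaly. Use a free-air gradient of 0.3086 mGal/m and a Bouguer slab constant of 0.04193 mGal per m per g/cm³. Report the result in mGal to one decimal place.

56.9

Free-air correction = 0.3086 × 671.0 = 207.07 mGal
Free-air anomaly = 979589.24 − 979658.38 + (207.07) = 137.93 mGal
Bouguer slab correction = 0.04193 × 2.88 × 671.0 = 81.03 mGal
Simple Bouguer anomaly = 137.93 − (81.03) = 56.90 mGal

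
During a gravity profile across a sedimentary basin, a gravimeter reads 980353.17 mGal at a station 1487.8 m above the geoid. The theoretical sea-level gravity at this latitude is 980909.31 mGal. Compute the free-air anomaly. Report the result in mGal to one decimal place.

-97.0

Free-air correction = 0.3086 × 1487.8 = 459.14 mGal
Free-air anomaly = 980353.17 − 980909.31 + (459.14) = -97.00 mGal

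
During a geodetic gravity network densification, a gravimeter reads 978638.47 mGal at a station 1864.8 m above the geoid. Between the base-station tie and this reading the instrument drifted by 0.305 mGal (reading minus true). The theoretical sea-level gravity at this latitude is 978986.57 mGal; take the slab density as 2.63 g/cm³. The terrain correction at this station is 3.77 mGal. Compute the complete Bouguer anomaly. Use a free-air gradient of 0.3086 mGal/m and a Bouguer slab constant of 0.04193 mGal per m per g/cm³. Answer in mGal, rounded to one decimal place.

Drift-corrected reading = 978638.47 − (0.305) = 978638.165 mGal
Free-air correction = 0.3086 × 1864.8 = 575.48 mGal
Free-air anomaly = 978638.165 − 978986.57 + (575.48) = 227.075 mGal
Bouguer slab correction = 0.04193 × 2.63 × 1864.8 = 205.64 mGal
Simple Bouguer anomaly = 227.075 − (205.64) = 21.435 mGal
Complete Bouguer anomaly = 21.435 + 3.77 = 25.205 mGal

25.2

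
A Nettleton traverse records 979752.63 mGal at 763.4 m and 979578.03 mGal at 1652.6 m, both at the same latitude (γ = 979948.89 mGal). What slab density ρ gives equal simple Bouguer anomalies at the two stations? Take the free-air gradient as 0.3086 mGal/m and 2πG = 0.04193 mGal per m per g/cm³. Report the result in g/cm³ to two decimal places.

Δg_obs = 979578.03 − 979752.63 = -174.60 mGal over Δh = 1652.6 − 763.4 = 889.2 m
Equal Bouguer anomalies ⇒ Δg_obs + (0.3086 − 0.04193ρ)·Δh = 0
0.3086 − 0.04193ρ = −Δg_obs/Δh = 0.19636
ρ = (0.3086 − 0.19636) / 0.04193 = 2.68 g/cm³

2.68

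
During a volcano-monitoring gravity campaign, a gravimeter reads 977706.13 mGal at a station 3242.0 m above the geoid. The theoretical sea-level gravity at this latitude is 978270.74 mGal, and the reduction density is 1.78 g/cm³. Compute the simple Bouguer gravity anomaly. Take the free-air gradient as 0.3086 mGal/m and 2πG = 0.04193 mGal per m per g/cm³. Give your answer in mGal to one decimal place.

Free-air correction = 0.3086 × 3242.0 = 1000.48 mGal
Free-air anomaly = 977706.13 − 978270.74 + (1000.48) = 435.87 mGal
Bouguer slab correction = 0.04193 × 1.78 × 3242.0 = 241.97 mGal
Simple Bouguer anomaly = 435.87 − (241.97) = 193.90 mGal

193.9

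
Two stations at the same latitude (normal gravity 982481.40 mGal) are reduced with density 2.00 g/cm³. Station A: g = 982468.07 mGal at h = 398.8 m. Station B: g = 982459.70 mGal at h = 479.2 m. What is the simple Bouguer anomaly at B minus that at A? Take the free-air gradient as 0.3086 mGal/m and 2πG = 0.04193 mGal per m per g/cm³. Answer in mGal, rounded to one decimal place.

Δg_SB(A) = 982468.07 − 982481.40 + 0.3086×398.8 − 0.04193×2.00×398.8 = 76.30 mGal
Δg_SB(B) = 982459.70 − 982481.40 + 0.3086×479.2 − 0.04193×2.00×479.2 = 86.00 mGal
Difference = 86.00 − (76.30) = 9.70 mGal

9.7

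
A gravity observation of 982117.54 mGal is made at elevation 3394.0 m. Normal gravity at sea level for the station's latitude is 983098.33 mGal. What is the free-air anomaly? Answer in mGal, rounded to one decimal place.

66.6

Free-air correction = 0.3086 × 3394.0 = 1047.39 mGal
Free-air anomaly = 982117.54 − 983098.33 + (1047.39) = 66.60 mGal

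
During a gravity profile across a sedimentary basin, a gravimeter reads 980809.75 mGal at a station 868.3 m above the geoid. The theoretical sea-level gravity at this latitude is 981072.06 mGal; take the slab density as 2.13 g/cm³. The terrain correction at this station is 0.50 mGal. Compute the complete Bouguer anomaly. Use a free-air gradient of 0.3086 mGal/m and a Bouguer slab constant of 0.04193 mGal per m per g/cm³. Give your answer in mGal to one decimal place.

Free-air correction = 0.3086 × 868.3 = 267.96 mGal
Free-air anomaly = 980809.75 − 981072.06 + (267.96) = 5.65 mGal
Bouguer slab correction = 0.04193 × 2.13 × 868.3 = 77.55 mGal
Simple Bouguer anomaly = 5.65 − (77.55) = -71.90 mGal
Complete Bouguer anomaly = -71.90 + 0.50 = -71.40 mGal

-71.4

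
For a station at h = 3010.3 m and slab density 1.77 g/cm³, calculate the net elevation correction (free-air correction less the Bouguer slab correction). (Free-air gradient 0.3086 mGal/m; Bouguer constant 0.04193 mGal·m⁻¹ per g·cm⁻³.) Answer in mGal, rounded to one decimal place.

Combined gradient = 0.3086 − 0.04193 × 1.77 = 0.2343839 mGal/m
Combined elevation correction = 0.2343839 × 3010.3 = 705.6 mGal

705.6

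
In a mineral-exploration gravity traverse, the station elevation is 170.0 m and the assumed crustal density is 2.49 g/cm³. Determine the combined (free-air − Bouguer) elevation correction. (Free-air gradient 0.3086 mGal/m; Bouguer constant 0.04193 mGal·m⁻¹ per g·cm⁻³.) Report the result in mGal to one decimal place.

Combined gradient = 0.3086 − 0.04193 × 2.49 = 0.2041943 mGal/m
Combined elevation correction = 0.2041943 × 170.0 = 34.7 mGal

34.7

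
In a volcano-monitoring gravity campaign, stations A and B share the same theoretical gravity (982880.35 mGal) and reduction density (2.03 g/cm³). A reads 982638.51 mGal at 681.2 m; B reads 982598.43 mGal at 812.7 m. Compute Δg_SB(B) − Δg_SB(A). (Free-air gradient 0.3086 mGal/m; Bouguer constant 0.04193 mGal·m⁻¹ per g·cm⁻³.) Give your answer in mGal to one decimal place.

-10.7

Δg_SB(A) = 982638.51 − 982880.35 + 0.3086×681.2 − 0.04193×2.03×681.2 = -89.60 mGal
Δg_SB(B) = 982598.43 − 982880.35 + 0.3086×812.7 − 0.04193×2.03×812.7 = -100.30 mGal
Difference = -100.30 − (-89.60) = -10.70 mGal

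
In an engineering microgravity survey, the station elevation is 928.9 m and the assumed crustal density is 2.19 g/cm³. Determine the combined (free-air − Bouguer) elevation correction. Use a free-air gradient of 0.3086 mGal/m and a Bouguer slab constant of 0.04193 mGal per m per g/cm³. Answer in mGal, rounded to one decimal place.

201.4

Combined gradient = 0.3086 − 0.04193 × 2.19 = 0.2167733 mGal/m
Combined elevation correction = 0.2167733 × 928.9 = 201.4 mGal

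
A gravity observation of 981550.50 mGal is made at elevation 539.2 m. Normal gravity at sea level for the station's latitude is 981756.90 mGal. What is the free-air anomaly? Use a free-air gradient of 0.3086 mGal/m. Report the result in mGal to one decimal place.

-40.0

Free-air correction = 0.3086 × 539.2 = 166.40 mGal
Free-air anomaly = 981550.50 − 981756.90 + (166.40) = -40.00 mGal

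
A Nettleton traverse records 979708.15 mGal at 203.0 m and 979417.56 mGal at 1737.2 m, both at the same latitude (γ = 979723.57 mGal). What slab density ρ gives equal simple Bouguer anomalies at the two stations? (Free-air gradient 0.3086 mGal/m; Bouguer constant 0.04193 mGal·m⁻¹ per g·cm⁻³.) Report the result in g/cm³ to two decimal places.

2.84

Δg_obs = 979417.56 − 979708.15 = -290.59 mGal over Δh = 1737.2 − 203.0 = 1534.2 m
Equal Bouguer anomalies ⇒ Δg_obs + (0.3086 − 0.04193ρ)·Δh = 0
0.3086 − 0.04193ρ = −Δg_obs/Δh = 0.18941
ρ = (0.3086 − 0.18941) / 0.04193 = 2.84 g/cm³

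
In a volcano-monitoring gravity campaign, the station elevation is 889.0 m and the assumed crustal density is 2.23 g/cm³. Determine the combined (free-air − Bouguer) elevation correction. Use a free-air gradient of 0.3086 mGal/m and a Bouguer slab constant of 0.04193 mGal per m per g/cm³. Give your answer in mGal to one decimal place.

191.2

Combined gradient = 0.3086 − 0.04193 × 2.23 = 0.2150961 mGal/m
Combined elevation correction = 0.2150961 × 889.0 = 191.2 mGal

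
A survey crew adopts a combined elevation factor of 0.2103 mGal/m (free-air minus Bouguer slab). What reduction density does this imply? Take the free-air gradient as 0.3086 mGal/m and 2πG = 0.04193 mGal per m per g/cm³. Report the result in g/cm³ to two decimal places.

2.34

0.2103 = 0.3086 − 0.04193 × ρ
ρ = (0.3086 − 0.2103) / 0.04193 = 2.34 g/cm³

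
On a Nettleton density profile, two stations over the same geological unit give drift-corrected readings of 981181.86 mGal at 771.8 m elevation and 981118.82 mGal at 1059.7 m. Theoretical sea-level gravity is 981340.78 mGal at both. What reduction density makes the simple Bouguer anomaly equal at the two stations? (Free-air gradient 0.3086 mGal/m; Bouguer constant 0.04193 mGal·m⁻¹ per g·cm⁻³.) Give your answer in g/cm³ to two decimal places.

Δg_obs = 981118.82 − 981181.86 = -63.04 mGal over Δh = 1059.7 − 771.8 = 287.9 m
Equal Bouguer anomalies ⇒ Δg_obs + (0.3086 − 0.04193ρ)·Δh = 0
0.3086 − 0.04193ρ = −Δg_obs/Δh = 0.21896
ρ = (0.3086 − 0.21896) / 0.04193 = 2.14 g/cm³

2.14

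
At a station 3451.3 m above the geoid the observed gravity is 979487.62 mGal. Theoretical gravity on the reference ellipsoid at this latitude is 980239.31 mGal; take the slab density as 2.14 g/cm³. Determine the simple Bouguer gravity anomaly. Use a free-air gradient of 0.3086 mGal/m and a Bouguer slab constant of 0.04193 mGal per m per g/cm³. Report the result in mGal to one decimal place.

Free-air correction = 0.3086 × 3451.3 = 1065.07 mGal
Free-air anomaly = 979487.62 − 980239.31 + (1065.07) = 313.38 mGal
Bouguer slab correction = 0.04193 × 2.14 × 3451.3 = 309.69 mGal
Simple Bouguer anomaly = 313.38 − (309.69) = 3.69 mGal

3.7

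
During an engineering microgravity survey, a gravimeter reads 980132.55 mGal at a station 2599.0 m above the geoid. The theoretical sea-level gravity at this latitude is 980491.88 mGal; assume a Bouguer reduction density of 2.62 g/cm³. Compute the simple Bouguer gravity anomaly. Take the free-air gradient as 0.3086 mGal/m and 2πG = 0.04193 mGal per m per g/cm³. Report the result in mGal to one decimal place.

157.2

Free-air correction = 0.3086 × 2599.0 = 802.05 mGal
Free-air anomaly = 980132.55 − 980491.88 + (802.05) = 442.72 mGal
Bouguer slab correction = 0.04193 × 2.62 × 2599.0 = 285.52 mGal
Simple Bouguer anomaly = 442.72 − (285.52) = 157.20 mGal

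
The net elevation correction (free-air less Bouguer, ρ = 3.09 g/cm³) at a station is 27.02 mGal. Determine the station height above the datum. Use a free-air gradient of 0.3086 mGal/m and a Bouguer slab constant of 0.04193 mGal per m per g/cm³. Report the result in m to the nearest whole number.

Combined gradient = 0.3086 − 0.04193 × 3.09 = 0.1790363 mGal/m
h = 27.02 / 0.1790363 = 150.92 m

151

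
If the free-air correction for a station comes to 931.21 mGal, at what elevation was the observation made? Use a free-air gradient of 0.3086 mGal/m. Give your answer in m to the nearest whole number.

h = 931.21 / 0.3086 = 3017.53 m

3018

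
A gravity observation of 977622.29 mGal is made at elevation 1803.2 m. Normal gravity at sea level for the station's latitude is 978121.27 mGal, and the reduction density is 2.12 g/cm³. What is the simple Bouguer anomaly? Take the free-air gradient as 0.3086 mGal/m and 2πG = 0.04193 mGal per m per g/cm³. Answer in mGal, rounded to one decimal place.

Free-air correction = 0.3086 × 1803.2 = 556.47 mGal
Free-air anomaly = 977622.29 − 978121.27 + (556.47) = 57.49 mGal
Bouguer slab correction = 0.04193 × 2.12 × 1803.2 = 160.29 mGal
Simple Bouguer anomaly = 57.49 − (160.29) = -102.80 mGal

-102.8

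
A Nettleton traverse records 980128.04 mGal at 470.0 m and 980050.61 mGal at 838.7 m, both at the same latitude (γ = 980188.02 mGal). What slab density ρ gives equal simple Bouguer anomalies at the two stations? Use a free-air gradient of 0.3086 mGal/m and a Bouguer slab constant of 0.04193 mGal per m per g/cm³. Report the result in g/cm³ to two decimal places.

2.35

Δg_obs = 980050.61 − 980128.04 = -77.43 mGal over Δh = 838.7 − 470.0 = 368.7 m
Equal Bouguer anomalies ⇒ Δg_obs + (0.3086 − 0.04193ρ)·Δh = 0
0.3086 − 0.04193ρ = −Δg_obs/Δh = 0.21001
ρ = (0.3086 − 0.21001) / 0.04193 = 2.35 g/cm³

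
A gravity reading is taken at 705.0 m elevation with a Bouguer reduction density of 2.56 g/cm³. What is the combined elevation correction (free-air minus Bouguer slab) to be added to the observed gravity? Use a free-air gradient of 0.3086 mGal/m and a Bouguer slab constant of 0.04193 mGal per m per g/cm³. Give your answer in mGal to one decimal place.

141.9

Combined gradient = 0.3086 − 0.04193 × 2.56 = 0.2012592 mGal/m
Combined elevation correction = 0.2012592 × 705.0 = 141.9 mGal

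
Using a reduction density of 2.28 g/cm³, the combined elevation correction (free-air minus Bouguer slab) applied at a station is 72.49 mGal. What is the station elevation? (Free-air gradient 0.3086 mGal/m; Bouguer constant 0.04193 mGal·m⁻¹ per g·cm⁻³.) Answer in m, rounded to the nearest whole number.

340

Combined gradient = 0.3086 − 0.04193 × 2.28 = 0.2129996 mGal/m
h = 72.49 / 0.2129996 = 340.33 m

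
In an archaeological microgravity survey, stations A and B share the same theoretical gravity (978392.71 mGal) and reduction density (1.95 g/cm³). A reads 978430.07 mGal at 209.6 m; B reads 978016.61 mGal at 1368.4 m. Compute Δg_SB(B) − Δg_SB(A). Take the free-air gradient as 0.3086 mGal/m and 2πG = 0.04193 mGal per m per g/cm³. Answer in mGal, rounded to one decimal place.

Δg_SB(A) = 978430.07 − 978392.71 + 0.3086×209.6 − 0.04193×1.95×209.6 = 84.90 mGal
Δg_SB(B) = 978016.61 − 978392.71 + 0.3086×1368.4 − 0.04193×1.95×1368.4 = -65.70 mGal
Difference = -65.70 − (84.90) = -150.60 mGal

-150.6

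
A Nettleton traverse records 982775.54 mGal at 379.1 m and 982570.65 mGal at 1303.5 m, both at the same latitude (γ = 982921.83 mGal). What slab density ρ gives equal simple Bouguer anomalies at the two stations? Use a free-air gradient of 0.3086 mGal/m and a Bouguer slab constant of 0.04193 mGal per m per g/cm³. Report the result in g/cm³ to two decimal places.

Δg_obs = 982570.65 − 982775.54 = -204.89 mGal over Δh = 1303.5 − 379.1 = 924.4 m
Equal Bouguer anomalies ⇒ Δg_obs + (0.3086 − 0.04193ρ)·Δh = 0
0.3086 − 0.04193ρ = −Δg_obs/Δh = 0.22165
ρ = (0.3086 − 0.22165) / 0.04193 = 2.07 g/cm³

2.07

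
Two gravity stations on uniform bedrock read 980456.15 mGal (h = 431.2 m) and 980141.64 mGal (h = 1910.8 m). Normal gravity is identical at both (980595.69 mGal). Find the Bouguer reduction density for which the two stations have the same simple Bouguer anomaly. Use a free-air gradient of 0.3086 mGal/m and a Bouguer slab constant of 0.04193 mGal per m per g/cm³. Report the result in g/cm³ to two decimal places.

Δg_obs = 980141.64 − 980456.15 = -314.51 mGal over Δh = 1910.8 − 431.2 = 1479.6 m
Equal Bouguer anomalies ⇒ Δg_obs + (0.3086 − 0.04193ρ)·Δh = 0
0.3086 − 0.04193ρ = −Δg_obs/Δh = 0.21256
ρ = (0.3086 − 0.21256) / 0.04193 = 2.29 g/cm³

2.29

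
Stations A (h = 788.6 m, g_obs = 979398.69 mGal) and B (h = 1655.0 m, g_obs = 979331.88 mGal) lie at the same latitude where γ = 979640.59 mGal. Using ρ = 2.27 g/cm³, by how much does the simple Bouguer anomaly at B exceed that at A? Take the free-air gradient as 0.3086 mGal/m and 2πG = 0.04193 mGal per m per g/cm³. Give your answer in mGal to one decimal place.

118.1

Δg_SB(A) = 979398.69 − 979640.59 + 0.3086×788.6 − 0.04193×2.27×788.6 = -73.60 mGal
Δg_SB(B) = 979331.88 − 979640.59 + 0.3086×1655.0 − 0.04193×2.27×1655.0 = 44.50 mGal
Difference = 44.50 − (-73.60) = 118.10 mGal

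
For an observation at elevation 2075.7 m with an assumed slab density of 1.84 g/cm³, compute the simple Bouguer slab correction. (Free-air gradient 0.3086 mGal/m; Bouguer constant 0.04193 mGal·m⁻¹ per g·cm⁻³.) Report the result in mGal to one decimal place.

Bouguer slab correction = 0.04193 × 1.84 × 2075.7 = 160.1 mGal

160.1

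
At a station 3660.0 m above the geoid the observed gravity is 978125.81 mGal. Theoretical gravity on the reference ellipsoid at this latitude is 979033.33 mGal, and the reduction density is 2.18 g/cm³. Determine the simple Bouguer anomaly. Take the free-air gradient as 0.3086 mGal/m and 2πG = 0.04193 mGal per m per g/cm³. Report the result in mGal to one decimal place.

-112.6

Free-air correction = 0.3086 × 3660.0 = 1129.48 mGal
Free-air anomaly = 978125.81 − 979033.33 + (1129.48) = 221.96 mGal
Bouguer slab correction = 0.04193 × 2.18 × 3660.0 = 334.55 mGal
Simple Bouguer anomaly = 221.96 − (334.55) = -112.59 mGal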